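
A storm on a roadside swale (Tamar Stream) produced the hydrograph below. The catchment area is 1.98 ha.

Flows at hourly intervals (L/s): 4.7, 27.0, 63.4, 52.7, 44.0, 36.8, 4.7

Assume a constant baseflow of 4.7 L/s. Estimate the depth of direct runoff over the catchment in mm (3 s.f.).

Direct runoff: 0.0, 22.3, 58.7, 48.0, 39.3, 32.1, 0.0 L/s; ΣQ_DR = 200.4 L/s.
V = ΣQ_DR · Δt = 200.4 × 3600 s = 7.214 × 10^5 L.
Over A = 1.98 ha, depth = V / A = 36.4 mm.

d ≈ 36.4 mm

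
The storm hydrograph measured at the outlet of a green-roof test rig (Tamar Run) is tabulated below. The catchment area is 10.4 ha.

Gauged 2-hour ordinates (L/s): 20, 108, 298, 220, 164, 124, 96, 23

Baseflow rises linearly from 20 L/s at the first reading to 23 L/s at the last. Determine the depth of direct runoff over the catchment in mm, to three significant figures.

Direct runoff: 0.00, 87.57, 277.14, 198.71, 142.29, 101.86, 73.43, 0.00 L/s; ΣQ_DR = 881.0 L/s.
V = ΣQ_DR · Δt = 881.0 × 7200 s = 6.343 × 10^6 L.
Over A = 10.4 ha, depth = V / A = 61.0 mm.

d ≈ 61.0 mm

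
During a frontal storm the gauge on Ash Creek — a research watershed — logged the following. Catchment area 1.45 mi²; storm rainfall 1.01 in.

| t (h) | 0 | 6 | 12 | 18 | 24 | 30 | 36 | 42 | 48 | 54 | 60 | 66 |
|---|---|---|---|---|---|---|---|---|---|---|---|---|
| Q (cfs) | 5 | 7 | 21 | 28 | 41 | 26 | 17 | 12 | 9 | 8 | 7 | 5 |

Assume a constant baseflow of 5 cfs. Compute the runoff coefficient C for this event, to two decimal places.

ΣQ_DR = 126.0 cfs; V = ΣQ_DR·Δt = 2.722 × 10^6 ft³.
Runoff depth d = V / A = 0.8079 in.
C = d / P = 0.8079 / 1.01 = 0.80.

C ≈ 0.80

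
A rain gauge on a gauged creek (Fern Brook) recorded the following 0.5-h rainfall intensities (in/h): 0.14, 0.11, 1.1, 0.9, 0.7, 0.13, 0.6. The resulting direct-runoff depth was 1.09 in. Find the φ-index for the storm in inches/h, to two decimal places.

φ ≈ 0.28 in/h

Only the 4 blocks with intensity above φ contribute runoff: 1.1, 0.9, 0.7, 0.6 in/h.
Σ(I−φ)·Δt = d  ⇒  (1.1+0.9+0.7+0.6 − 4φ)·0.5 = 1.09
φ = (3.300 − 1.09/0.5) / 4 = 0.28 in/h.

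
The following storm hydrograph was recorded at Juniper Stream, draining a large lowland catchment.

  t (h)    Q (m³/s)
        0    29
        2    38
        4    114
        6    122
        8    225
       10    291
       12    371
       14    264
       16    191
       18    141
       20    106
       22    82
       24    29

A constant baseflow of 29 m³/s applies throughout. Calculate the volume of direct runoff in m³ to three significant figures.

V ≈ 1.17 × 10^7 m³

Direct-runoff ordinates (Q − Q_b): 0.0, 9.0, 85.0, 93.0, 196.0, 262.0, 342.0, 235.0, 162.0, 112.0, 77.0, 53.0, 0.0 m³/s.
ΣQ_DR = 1626 m³/s.
With Δt = 2 h = 7200 s, V = ΣQ_DR · Δt = 1626 × 7200 = 1.17 × 10^7 m³.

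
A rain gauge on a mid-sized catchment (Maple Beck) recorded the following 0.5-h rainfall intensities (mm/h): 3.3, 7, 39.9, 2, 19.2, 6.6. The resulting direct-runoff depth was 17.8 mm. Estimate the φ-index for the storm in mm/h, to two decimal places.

φ ≈ 11.75 mm/h

Only the 2 blocks with intensity above φ contribute runoff: 39.9, 19.2 mm/h.
Σ(I−φ)·Δt = d  ⇒  (39.9+19.2 − 2φ)·0.5 = 17.8
φ = (59.10 − 17.8/0.5) / 2 = 11.75 mm/h.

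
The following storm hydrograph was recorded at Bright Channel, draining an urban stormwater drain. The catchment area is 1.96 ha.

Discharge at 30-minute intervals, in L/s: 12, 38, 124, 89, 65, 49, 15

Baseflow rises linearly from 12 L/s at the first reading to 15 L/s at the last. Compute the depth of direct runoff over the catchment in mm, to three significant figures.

Direct runoff: 0.00, 25.50, 111.00, 75.50, 51.00, 34.50, 0.00 L/s; ΣQ_DR = 297.5 L/s.
V = ΣQ_DR · Δt = 297.5 × 1800 s = 5.355 × 10^5 L.
Over A = 1.96 ha, depth = V / A = 27.3 mm.

d ≈ 27.3 mm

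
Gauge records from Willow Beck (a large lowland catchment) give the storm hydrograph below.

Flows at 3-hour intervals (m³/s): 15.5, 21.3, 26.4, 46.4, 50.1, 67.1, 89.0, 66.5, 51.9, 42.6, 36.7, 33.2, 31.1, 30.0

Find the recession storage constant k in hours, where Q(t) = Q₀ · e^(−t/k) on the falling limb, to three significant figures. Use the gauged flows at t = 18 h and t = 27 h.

k ≈ 12.2 h

On the falling limb, Q drops from 89.0 to 42.6 m³/s between t = 18 h and t = 27 h (Δt = 9 h).
k = −Δt / ln(Q₂/Q₁) = −9 / ln(42.6/89.0) = 12.2 h.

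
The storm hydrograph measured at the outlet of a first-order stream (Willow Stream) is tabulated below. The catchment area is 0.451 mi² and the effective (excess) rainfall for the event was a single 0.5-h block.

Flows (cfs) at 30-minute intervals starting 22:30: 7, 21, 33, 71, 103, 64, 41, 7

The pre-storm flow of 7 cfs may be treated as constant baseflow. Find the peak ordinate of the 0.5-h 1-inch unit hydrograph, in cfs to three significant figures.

Direct runoff: 0.0, 14.0, 26.0, 64.0, 96.0, 57.0, 34.0, 0.0 cfs; ΣQ_DR = 291.0 cfs, peak = 96.0 cfs.
Runoff depth d = ΣQ_DR·Δt / A = 291.0 × 1800 / (0.451 mi²) = 0.4999 in.
The 1-inch UH is the DRH scaled by (1 in)/d, so U_p = 96.0 × 1/0.4999 = 192 cfs.

U_p ≈ 192 cfs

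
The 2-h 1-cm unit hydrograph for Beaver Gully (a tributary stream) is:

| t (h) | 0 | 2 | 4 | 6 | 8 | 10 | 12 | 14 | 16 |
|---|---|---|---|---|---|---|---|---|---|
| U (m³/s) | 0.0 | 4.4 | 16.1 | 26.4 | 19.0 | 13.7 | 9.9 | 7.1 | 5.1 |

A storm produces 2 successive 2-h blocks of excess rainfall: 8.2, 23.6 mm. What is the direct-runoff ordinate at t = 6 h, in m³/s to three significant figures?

Q ≈ 59.6 m³/s

By discrete convolution, Q_j = Σ (P_i / 10 mm) · U_{j−i}.
At t = 6 h (j=3): Q = (8.2/10)·26.4 + (23.6/10)·16.1 = 59.6 m³/s.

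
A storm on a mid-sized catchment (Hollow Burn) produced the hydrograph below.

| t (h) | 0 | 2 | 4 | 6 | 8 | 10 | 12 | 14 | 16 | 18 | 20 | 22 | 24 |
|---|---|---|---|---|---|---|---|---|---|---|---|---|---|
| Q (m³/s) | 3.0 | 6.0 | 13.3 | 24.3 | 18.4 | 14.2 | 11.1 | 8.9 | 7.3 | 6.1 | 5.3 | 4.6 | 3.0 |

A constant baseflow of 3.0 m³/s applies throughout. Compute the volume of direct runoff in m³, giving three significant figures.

Direct-runoff ordinates (Q − Q_b): 0.0, 3.0, 10.3, 21.3, 15.4, 11.2, 8.1, 5.9, 4.3, 3.1, 2.3, 1.6, 0.0 m³/s.
ΣQ_DR = 86.50 m³/s.
With Δt = 2 h = 7200 s, V = ΣQ_DR · Δt = 86.50 × 7200 = 6.23 × 10^5 m³.

V ≈ 6.23 × 10^5 m³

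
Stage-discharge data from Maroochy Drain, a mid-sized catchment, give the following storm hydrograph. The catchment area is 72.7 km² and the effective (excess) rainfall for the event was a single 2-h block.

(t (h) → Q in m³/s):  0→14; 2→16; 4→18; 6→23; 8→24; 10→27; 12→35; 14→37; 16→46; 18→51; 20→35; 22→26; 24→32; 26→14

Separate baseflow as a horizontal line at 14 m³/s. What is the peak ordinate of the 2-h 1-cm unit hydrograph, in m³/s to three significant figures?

Direct runoff: 0.0, 2.0, 4.0, 9.0, 10.0, 13.0, 21.0, 23.0, 32.0, 37.0, 21.0, 12.0, 18.0, 0.0 m³/s; ΣQ_DR = 202.0 m³/s, peak = 37.0 m³/s.
Runoff depth d = ΣQ_DR·Δt / A = 202.0 × 7200 / (72.7 km²) = 20.01 mm.
The 1-cm UH is the DRH scaled by (10 mm)/d, so U_p = 37.0 × 10/20.01 = 18.5 m³/s.

U_p ≈ 18.5 m³/s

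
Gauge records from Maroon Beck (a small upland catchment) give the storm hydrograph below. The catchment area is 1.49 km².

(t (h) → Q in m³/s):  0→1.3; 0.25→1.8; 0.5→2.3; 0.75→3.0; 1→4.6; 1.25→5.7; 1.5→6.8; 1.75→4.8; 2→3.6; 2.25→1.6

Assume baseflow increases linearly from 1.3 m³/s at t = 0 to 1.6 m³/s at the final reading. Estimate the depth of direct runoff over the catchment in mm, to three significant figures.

Direct runoff: 0.00, 0.47, 0.93, 1.60, 3.17, 4.23, 5.30, 3.27, 2.03, 0.00 m³/s; ΣQ_DR = 21.00 m³/s.
V = ΣQ_DR · Δt = 21.00 × 900 s = 18900 m³.
Over A = 1.49 km², depth = V / A = 12.7 mm.

d ≈ 12.7 mm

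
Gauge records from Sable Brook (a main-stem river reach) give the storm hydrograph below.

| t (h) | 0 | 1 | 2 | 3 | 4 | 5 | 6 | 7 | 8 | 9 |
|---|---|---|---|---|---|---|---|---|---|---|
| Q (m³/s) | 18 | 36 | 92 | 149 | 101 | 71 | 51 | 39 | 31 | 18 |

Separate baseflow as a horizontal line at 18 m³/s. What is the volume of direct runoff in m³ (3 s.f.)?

Direct-runoff ordinates (Q − Q_b): 0.0, 18.0, 74.0, 131.0, 83.0, 53.0, 33.0, 21.0, 13.0, 0.0 m³/s.
ΣQ_DR = 426.0 m³/s.
With Δt = 1 h = 3600 s, V = ΣQ_DR · Δt = 426.0 × 3600 = 1.53 × 10^6 m³.

V ≈ 1.53 × 10^6 m³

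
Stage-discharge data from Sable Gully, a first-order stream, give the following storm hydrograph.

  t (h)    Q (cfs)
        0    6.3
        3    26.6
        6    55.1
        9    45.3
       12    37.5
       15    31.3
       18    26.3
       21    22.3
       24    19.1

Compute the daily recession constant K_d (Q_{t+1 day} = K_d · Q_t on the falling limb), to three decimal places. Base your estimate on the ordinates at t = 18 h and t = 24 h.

K_d ≈ 0.278

Between t = 18 h and t = 24 h the flow falls from 26.3 to 19.1 cfs over 2×3 h = 6 h.
Per-interval ratio K = (19.1/26.3)^(1/2) = 0.8522; K_d = K^(24/3) = 0.278.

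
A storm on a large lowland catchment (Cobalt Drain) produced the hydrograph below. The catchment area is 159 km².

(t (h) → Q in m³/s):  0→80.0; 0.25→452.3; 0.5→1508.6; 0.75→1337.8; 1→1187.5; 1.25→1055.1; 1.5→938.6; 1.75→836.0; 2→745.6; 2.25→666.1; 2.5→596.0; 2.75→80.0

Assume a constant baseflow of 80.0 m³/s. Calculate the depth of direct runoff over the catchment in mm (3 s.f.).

d ≈ 48.2 mm

Direct runoff: 0.0, 372.3, 1428.6, 1257.8, 1107.5, 975.1, 858.6, 756.0, 665.6, 586.1, 516.0, 0.0 m³/s; ΣQ_DR = 8524 m³/s.
V = ΣQ_DR · Δt = 8524 × 900 s = 7.671 × 10^6 m³.
Over A = 159 km², depth = V / A = 48.2 mm.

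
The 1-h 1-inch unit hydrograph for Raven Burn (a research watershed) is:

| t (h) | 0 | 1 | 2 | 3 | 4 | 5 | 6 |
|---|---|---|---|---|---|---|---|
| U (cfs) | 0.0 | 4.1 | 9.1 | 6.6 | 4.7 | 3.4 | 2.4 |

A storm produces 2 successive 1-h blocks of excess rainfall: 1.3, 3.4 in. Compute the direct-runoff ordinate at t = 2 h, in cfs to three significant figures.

Q ≈ 25.8 cfs

By discrete convolution, Q_j = Σ (P_i / 1 in) · U_{j−i}.
At t = 2 h (j=2): Q = (1.3/1)·9.1 + (3.4/1)·4.1 = 25.8 cfs.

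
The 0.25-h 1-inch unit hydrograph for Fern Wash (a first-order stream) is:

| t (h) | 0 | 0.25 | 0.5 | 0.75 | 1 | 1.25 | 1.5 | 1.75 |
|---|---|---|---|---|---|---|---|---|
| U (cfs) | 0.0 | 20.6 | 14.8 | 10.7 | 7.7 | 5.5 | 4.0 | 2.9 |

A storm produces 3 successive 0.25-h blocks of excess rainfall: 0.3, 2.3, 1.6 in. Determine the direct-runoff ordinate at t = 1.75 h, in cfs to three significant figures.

Q ≈ 18.9 cfs

By discrete convolution, Q_j = Σ (P_i / 1 in) · U_{j−i}.
At t = 1.75 h (j=7): Q = (0.3/1)·2.9 + (2.3/1)·4.0 + (1.6/1)·5.5 = 18.9 cfs.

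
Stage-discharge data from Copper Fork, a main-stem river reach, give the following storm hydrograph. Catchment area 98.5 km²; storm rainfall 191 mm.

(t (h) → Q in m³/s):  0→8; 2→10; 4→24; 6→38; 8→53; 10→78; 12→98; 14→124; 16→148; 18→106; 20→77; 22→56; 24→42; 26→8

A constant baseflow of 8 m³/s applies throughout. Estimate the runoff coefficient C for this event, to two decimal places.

C ≈ 0.29

ΣQ_DR = 758.0 m³/s; V = ΣQ_DR·Δt = 5.458 × 10^6 m³.
Runoff depth d = V / A = 55.41 mm.
C = d / P = 55.41 / 191 = 0.29.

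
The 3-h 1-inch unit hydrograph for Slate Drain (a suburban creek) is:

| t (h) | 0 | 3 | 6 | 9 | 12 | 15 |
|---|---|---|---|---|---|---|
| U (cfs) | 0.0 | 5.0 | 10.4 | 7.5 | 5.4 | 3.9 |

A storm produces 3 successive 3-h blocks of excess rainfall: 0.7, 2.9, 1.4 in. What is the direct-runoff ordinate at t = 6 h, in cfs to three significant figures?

Q ≈ 21.8 cfs

By discrete convolution, Q_j = Σ (P_i / 1 in) · U_{j−i}.
At t = 6 h (j=2): Q = (0.7/1)·10.4 + (2.9/1)·5.0 + (1.4/1)·0.0 = 21.8 cfs.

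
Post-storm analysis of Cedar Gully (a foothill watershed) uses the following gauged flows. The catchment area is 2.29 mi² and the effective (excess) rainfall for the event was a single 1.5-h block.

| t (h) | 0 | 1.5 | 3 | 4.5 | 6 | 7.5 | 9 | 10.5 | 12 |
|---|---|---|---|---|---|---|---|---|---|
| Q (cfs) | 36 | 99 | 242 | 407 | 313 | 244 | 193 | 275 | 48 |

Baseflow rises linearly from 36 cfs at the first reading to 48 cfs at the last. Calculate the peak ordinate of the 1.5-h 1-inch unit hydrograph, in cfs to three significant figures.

Direct runoff: 0.00, 61.50, 203.00, 366.50, 271.00, 200.50, 148.00, 228.50, 0.00 cfs; ΣQ_DR = 1479 cfs, peak = 366.50 cfs.
Runoff depth d = ΣQ_DR·Δt / A = 1479 × 5400 / (2.29 mi²) = 1.501 in.
The 1-inch UH is the DRH scaled by (1 in)/d, so U_p = 366.50 × 1/1.501 = 244 cfs.

U_p ≈ 244 cfs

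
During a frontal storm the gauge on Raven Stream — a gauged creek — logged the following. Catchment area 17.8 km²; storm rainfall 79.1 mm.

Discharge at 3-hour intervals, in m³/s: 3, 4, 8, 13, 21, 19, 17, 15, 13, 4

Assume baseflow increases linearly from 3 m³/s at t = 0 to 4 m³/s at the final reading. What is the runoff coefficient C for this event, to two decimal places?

ΣQ_DR = 82.00 m³/s; V = ΣQ_DR·Δt = 8.856 × 10^5 m³.
Runoff depth d = V / A = 49.75 mm.
C = d / P = 49.75 / 79.1 = 0.63.

C ≈ 0.63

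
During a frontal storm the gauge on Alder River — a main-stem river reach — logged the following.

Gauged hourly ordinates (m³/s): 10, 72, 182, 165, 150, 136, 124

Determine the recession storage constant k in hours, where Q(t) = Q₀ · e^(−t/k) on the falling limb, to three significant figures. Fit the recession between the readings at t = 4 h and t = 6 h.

On the falling limb, Q drops from 150 to 124 m³/s between t = 4 h and t = 6 h (Δt = 2 h).
k = −Δt / ln(Q₂/Q₁) = −2 / ln(124/150) = 10.5 h.

k ≈ 10.5 h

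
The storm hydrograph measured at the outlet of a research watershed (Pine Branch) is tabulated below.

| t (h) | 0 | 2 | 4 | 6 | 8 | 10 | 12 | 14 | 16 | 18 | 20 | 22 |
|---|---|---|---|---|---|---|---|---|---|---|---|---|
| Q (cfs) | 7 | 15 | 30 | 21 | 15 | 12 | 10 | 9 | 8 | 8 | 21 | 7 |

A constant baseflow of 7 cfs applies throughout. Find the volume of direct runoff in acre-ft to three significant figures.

Direct-runoff ordinates (Q − Q_b): 0.0, 8.0, 23.0, 14.0, 8.0, 5.0, 3.0, 2.0, 1.0, 1.0, 14.0, 0.0 cfs.
ΣQ_DR = 79.00 cfs.
With Δt = 2 h = 7200 s, V = ΣQ_DR · Δt = 79.00 × 7200 = 5.69 × 10^5 ft³ = 13.1 acre-ft.

V ≈ 13.1 acre-ft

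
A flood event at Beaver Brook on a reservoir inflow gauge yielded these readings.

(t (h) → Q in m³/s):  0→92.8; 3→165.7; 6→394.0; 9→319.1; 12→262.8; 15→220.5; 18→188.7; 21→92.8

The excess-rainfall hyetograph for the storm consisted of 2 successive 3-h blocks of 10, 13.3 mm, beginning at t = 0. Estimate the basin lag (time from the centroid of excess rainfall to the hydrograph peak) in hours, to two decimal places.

Centroid of excess rainfall: t_c = Σ P_i·t̄_i / ΣP_i = 3.2124 h (block centres at 1.5, 4.5 h).
Hydrograph peak occurs at t = 6 h, so basin lag t_L = 6 − 3.2124 = 2.79 h.

t_L ≈ 2.79 h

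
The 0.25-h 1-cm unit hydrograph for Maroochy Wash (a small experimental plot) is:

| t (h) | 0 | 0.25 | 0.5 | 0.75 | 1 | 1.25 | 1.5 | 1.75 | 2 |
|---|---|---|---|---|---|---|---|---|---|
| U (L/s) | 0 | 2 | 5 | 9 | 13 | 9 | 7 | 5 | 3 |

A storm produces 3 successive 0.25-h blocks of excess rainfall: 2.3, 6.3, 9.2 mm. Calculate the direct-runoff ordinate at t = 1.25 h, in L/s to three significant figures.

By discrete convolution, Q_j = Σ (P_i / 10 mm) · U_{j−i}.
At t = 1.25 h (j=5): Q = (2.3/10)·9 + (6.3/10)·13 + (9.2/10)·9 = 18.5 L/s.

Q ≈ 18.5 L/s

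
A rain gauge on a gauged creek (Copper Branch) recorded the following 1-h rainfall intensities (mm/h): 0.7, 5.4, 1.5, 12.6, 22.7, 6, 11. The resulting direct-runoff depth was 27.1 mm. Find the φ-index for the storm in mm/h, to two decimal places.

Only the 3 blocks with intensity above φ contribute runoff: 12.6, 22.7, 11 mm/h.
Σ(I−φ)·Δt = d  ⇒  (12.6+22.7+11 − 3φ)·1 = 27.1
φ = (46.30 − 27.1/1) / 3 = 6.40 mm/h.

φ ≈ 6.40 mm/h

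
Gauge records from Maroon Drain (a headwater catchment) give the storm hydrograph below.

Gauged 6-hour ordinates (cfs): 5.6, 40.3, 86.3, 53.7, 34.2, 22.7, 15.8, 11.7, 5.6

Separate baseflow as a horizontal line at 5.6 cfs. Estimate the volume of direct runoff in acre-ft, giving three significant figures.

V ≈ 112 acre-ft

Direct-runoff ordinates (Q − Q_b): 0.0, 34.7, 80.7, 48.1, 28.6, 17.1, 10.2, 6.1, 0.0 cfs.
ΣQ_DR = 225.5 cfs.
With Δt = 6 h = 21600 s, V = ΣQ_DR · Δt = 225.5 × 21600 = 4.87 × 10^6 ft³ = 112 acre-ft.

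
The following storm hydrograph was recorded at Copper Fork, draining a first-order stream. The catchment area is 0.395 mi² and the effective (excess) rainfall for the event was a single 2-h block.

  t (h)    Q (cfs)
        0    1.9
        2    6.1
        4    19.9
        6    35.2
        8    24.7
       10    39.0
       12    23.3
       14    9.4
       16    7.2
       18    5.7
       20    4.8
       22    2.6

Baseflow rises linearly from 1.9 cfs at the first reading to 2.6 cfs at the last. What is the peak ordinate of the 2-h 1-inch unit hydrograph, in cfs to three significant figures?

Direct runoff: 0.00, 4.14, 17.87, 33.11, 22.55, 36.78, 21.02, 7.05, 4.79, 3.23, 2.26, 0.00 cfs; ΣQ_DR = 152.8 cfs, peak = 36.78 cfs.
Runoff depth d = ΣQ_DR·Δt / A = 152.8 × 7200 / (0.395 mi²) = 1.199 in.
The 1-inch UH is the DRH scaled by (1 in)/d, so U_p = 36.78 × 1/1.199 = 30.7 cfs.

U_p ≈ 30.7 cfs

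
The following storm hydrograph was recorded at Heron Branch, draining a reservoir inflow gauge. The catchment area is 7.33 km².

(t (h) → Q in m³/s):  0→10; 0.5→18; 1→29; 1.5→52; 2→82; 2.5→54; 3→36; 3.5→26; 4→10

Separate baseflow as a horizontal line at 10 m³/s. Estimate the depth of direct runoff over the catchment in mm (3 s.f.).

Direct runoff: 0.0, 8.0, 19.0, 42.0, 72.0, 44.0, 26.0, 16.0, 0.0 m³/s; ΣQ_DR = 227.0 m³/s.
V = ΣQ_DR · Δt = 227.0 × 1800 s = 4.086 × 10^5 m³.
Over A = 7.33 km², depth = V / A = 55.7 mm.

d ≈ 55.7 mm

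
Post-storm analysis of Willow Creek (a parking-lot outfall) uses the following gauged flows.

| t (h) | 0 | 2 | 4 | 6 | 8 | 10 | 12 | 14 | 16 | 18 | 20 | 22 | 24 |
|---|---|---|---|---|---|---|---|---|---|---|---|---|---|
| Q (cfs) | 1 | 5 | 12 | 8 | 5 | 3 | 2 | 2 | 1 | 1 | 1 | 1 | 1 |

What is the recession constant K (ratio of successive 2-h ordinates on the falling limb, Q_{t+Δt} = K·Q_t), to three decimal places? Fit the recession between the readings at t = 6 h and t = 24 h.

Using the recession-limb readings at t = 6 h and t = 24 h: Q falls from 8 to 1 cfs over 9 intervals.
K = (Q₂/Q₁)^(1/9) = (1/8)^(1/9) = 0.794.

K ≈ 0.794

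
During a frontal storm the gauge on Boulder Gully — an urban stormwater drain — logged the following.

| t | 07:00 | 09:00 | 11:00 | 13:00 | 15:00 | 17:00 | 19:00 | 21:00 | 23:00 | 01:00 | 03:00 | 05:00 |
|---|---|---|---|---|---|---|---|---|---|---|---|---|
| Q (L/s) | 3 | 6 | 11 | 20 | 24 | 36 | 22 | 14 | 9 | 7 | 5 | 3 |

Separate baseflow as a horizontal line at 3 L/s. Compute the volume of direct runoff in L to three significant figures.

Direct-runoff ordinates (Q − Q_b): 0.0, 3.0, 8.0, 17.0, 21.0, 33.0, 19.0, 11.0, 6.0, 4.0, 2.0, 0.0 L/s.
ΣQ_DR = 124.0 L/s.
With Δt = 2 h = 7200 s, V = ΣQ_DR · Δt = 124.0 × 7200 = 8.93 × 10^5 L.

V ≈ 8.93 × 10^5 L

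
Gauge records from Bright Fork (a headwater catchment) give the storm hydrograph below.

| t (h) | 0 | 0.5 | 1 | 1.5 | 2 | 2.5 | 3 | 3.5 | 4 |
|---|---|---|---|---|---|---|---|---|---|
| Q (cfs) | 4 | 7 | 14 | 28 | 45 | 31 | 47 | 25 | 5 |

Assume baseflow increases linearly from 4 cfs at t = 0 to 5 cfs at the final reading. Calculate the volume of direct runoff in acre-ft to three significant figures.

V ≈ 6.84 acre-ft

Direct-runoff ordinates (Q − Q_b): 0.00, 2.88, 9.75, 23.62, 40.50, 26.38, 42.25, 20.12, 0.00 cfs.
ΣQ_DR = 165.5 cfs.
With Δt = 0.5 h = 1800 s, V = ΣQ_DR · Δt = 165.5 × 1800 = 2.98 × 10^5 ft³ = 6.84 acre-ft.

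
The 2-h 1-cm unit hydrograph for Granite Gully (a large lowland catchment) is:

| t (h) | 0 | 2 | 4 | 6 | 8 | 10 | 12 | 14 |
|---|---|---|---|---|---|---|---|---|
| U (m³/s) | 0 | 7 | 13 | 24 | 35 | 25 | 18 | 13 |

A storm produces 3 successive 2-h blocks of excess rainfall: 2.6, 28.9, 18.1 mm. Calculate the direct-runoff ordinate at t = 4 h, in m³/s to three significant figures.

Q ≈ 23.6 m³/s

By discrete convolution, Q_j = Σ (P_i / 10 mm) · U_{j−i}.
At t = 4 h (j=2): Q = (2.6/10)·13 + (28.9/10)·7 + (18.1/10)·0 = 23.6 m³/s.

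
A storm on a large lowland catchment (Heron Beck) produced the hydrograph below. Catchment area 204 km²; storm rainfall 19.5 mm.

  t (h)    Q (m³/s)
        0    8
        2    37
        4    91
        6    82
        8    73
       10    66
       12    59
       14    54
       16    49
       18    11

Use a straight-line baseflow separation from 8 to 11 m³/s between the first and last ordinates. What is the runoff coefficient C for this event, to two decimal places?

C ≈ 0.79

ΣQ_DR = 435.0 m³/s; V = ΣQ_DR·Δt = 3.132 × 10^6 m³.
Runoff depth d = V / A = 15.35 mm.
C = d / P = 15.35 / 19.5 = 0.79.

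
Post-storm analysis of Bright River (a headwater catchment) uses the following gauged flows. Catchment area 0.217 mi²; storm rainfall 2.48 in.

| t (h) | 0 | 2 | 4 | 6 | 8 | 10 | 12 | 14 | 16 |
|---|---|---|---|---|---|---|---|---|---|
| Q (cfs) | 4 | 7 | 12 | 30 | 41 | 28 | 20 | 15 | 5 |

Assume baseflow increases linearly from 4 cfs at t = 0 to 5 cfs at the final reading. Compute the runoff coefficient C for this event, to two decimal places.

ΣQ_DR = 121.5 cfs; V = ΣQ_DR·Δt = 8.748 × 10^5 ft³.
Runoff depth d = V / A = 1.735 in.
C = d / P = 1.735 / 2.48 = 0.70.

C ≈ 0.70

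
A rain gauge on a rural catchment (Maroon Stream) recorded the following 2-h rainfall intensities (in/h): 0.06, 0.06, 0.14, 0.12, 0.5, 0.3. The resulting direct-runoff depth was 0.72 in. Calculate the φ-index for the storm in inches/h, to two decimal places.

φ ≈ 0.22 in/h

Only the 2 blocks with intensity above φ contribute runoff: 0.5, 0.3 in/h.
Σ(I−φ)·Δt = d  ⇒  (0.5+0.3 − 2φ)·2 = 0.72
φ = (0.8000 − 0.72/2) / 2 = 0.22 in/h.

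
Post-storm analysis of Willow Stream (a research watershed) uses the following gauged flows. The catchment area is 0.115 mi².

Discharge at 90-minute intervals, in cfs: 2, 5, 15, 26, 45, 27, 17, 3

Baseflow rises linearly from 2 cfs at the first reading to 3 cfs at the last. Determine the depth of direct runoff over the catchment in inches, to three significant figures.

d ≈ 2.43 in

Direct runoff: 0.00, 2.86, 12.71, 23.57, 42.43, 24.29, 14.14, 0.00 cfs; ΣQ_DR = 120.0 cfs.
V = ΣQ_DR · Δt = 120.0 × 5400 s = 6.480 × 10^5 ft³.
Over A = 0.115 mi², depth = V / A = 2.43 in.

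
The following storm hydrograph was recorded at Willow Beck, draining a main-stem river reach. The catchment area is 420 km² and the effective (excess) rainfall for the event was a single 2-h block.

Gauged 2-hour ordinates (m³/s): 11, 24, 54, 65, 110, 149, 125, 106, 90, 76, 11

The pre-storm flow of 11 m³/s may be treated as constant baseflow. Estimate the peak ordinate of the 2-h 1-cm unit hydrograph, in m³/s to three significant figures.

U_p ≈ 115 m³/s

Direct runoff: 0.0, 13.0, 43.0, 54.0, 99.0, 138.0, 114.0, 95.0, 79.0, 65.0, 0.0 m³/s; ΣQ_DR = 700.0 m³/s, peak = 138.0 m³/s.
Runoff depth d = ΣQ_DR·Δt / A = 700.0 × 7200 / (420 km²) = 12.00 mm.
The 1-cm UH is the DRH scaled by (10 mm)/d, so U_p = 138.0 × 10/12.00 = 115 m³/s.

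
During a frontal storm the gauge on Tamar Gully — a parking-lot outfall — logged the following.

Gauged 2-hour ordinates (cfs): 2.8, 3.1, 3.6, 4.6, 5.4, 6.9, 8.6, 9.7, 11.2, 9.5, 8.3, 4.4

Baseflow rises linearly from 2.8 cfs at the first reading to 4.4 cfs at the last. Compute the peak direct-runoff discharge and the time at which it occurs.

Q_p = 7.24 cfs at t = 16 h

Subtracting baseflow gives direct-runoff ordinates: 0.00, 0.15, 0.51, 1.36, 2.02, 3.37, 4.93, 5.88, 7.24, 5.39, 4.05, 0.00 cfs.
The maximum is 7.24 cfs, occurring at the reading for t = 16 h.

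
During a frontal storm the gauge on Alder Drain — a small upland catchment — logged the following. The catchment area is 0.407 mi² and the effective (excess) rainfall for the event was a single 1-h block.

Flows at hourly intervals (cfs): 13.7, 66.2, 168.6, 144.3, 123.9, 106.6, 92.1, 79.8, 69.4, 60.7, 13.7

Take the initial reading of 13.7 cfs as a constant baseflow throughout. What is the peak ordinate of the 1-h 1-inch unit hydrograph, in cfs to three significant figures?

U_p ≈ 51.6 cfs

Direct runoff: 0.0, 52.5, 154.9, 130.6, 110.2, 92.9, 78.4, 66.1, 55.7, 47.0, 0.0 cfs; ΣQ_DR = 788.3 cfs, peak = 154.9 cfs.
Runoff depth d = ΣQ_DR·Δt / A = 788.3 × 3600 / (0.407 mi²) = 3.001 in.
The 1-inch UH is the DRH scaled by (1 in)/d, so U_p = 154.9 × 1/3.001 = 51.6 cfs.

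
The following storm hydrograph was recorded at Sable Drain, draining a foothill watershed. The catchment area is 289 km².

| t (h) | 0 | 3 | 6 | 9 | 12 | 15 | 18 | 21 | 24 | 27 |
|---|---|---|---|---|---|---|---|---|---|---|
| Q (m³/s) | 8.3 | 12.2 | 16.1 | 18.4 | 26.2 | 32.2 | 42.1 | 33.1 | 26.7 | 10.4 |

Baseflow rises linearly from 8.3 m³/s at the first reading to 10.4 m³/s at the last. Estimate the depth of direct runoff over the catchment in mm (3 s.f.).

Direct runoff: 0.00, 3.67, 7.33, 9.40, 16.97, 22.73, 32.40, 23.17, 16.53, 0.00 m³/s; ΣQ_DR = 132.2 m³/s.
V = ΣQ_DR · Δt = 132.2 × 10800 s = 1.428 × 10^6 m³.
Over A = 289 km², depth = V / A = 4.94 mm.

d ≈ 4.94 mm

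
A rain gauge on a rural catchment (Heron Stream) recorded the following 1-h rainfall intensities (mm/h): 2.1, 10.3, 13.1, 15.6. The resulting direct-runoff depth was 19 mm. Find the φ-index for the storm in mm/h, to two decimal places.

φ ≈ 6.67 mm/h

Only the 3 blocks with intensity above φ contribute runoff: 10.3, 13.1, 15.6 mm/h.
Σ(I−φ)·Δt = d  ⇒  (10.3+13.1+15.6 − 3φ)·1 = 19
φ = (39.00 − 19/1) / 3 = 6.67 mm/h.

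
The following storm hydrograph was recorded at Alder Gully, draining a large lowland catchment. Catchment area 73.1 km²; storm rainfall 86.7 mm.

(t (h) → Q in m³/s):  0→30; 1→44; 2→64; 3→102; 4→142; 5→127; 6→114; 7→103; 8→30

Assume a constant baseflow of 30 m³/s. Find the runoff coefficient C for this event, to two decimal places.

C ≈ 0.28

ΣQ_DR = 486.0 m³/s; V = ΣQ_DR·Δt = 1.750 × 10^6 m³.
Runoff depth d = V / A = 23.93 mm.
C = d / P = 23.93 / 86.7 = 0.28.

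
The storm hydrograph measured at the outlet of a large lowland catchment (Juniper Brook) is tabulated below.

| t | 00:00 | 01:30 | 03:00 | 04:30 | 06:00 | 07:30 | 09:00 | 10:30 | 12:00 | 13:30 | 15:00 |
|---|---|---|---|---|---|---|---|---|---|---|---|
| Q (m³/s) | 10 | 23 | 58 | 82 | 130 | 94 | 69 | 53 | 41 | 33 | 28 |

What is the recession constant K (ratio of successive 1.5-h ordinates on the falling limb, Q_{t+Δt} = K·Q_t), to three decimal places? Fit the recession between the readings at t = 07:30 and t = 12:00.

Using the recession-limb readings at t = 07:30 and t = 12:00: Q falls from 94 to 41 m³/s over 3 intervals.
K = (Q₂/Q₁)^(1/3) = (41/94)^(1/3) = 0.758.

K ≈ 0.758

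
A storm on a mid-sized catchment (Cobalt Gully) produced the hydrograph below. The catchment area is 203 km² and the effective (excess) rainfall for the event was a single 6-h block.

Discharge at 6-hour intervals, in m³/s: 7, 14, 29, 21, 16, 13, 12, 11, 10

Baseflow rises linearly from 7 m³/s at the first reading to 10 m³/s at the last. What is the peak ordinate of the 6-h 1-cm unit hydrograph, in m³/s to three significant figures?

U_p ≈ 35.3 m³/s

Direct runoff: 0.00, 6.62, 21.25, 12.88, 7.50, 4.12, 2.75, 1.38, 0.00 m³/s; ΣQ_DR = 56.50 m³/s, peak = 21.25 m³/s.
Runoff depth d = ΣQ_DR·Δt / A = 56.50 × 21600 / (203 km²) = 6.012 mm.
The 1-cm UH is the DRH scaled by (10 mm)/d, so U_p = 21.25 × 10/6.012 = 35.3 m³/s.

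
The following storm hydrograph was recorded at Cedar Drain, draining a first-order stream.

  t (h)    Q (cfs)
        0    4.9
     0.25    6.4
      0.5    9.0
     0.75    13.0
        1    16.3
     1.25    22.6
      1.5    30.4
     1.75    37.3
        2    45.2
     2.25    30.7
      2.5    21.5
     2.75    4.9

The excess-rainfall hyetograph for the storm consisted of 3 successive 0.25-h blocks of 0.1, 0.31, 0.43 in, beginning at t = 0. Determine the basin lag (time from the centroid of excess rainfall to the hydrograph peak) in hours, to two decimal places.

t_L ≈ 1.53 h

Centroid of excess rainfall: t_c = Σ P_i·t̄_i / ΣP_i = 0.4732 h (block centres at 0.125, 0.375, 0.625 h).
Hydrograph peak occurs at t = 2 h, so basin lag t_L = 2 − 0.4732 = 1.53 h.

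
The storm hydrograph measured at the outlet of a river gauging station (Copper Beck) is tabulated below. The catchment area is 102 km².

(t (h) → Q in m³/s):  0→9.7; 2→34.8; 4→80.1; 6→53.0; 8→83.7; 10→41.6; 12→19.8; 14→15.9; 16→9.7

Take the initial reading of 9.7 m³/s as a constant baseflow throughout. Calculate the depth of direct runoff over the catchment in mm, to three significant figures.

d ≈ 18.4 mm

Direct runoff: 0.0, 25.1, 70.4, 43.3, 74.0, 31.9, 10.1, 6.2, 0.0 m³/s; ΣQ_DR = 261.0 m³/s.
V = ΣQ_DR · Δt = 261.0 × 7200 s = 1.879 × 10^6 m³.
Over A = 102 km², depth = V / A = 18.4 mm.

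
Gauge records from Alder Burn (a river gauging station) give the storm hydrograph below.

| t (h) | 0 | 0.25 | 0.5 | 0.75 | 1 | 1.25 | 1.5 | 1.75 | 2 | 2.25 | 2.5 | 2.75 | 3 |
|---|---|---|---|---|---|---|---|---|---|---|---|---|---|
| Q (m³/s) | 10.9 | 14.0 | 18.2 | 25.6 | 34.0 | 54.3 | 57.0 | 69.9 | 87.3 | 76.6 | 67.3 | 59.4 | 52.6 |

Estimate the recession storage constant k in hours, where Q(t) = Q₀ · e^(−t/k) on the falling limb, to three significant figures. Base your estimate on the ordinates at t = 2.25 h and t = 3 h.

k ≈ 2.00 h

On the falling limb, Q drops from 76.6 to 52.6 m³/s between t = 2.25 h and t = 3 h (Δt = 0.75 h).
k = −Δt / ln(Q₂/Q₁) = −0.75 / ln(52.6/76.6) = 2.00 h.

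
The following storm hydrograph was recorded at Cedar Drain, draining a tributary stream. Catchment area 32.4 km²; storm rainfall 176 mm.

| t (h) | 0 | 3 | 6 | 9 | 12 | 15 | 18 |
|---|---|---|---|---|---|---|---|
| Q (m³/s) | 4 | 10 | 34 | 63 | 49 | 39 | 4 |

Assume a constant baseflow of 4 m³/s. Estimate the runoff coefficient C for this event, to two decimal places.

C ≈ 0.33

ΣQ_DR = 175.0 m³/s; V = ΣQ_DR·Δt = 1.890 × 10^6 m³.
Runoff depth d = V / A = 58.33 mm.
C = d / P = 58.33 / 176 = 0.33.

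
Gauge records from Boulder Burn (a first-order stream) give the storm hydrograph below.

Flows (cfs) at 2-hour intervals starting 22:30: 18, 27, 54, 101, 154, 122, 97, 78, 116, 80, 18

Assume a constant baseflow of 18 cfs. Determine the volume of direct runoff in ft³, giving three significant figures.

Direct-runoff ordinates (Q − Q_b): 0.0, 9.0, 36.0, 83.0, 136.0, 104.0, 79.0, 60.0, 98.0, 62.0, 0.0 cfs.
ΣQ_DR = 667.0 cfs.
With Δt = 2 h = 7200 s, V = ΣQ_DR · Δt = 667.0 × 7200 = 4.80 × 10^6 ft³.

V ≈ 4.80 × 10^6 ft³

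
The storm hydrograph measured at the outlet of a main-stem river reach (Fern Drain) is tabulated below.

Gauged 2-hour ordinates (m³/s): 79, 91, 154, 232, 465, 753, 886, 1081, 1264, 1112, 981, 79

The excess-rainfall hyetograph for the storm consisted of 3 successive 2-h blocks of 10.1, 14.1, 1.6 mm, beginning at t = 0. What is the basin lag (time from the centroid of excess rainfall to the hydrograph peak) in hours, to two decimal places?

t_L ≈ 13.66 h

Centroid of excess rainfall: t_c = Σ P_i·t̄_i / ΣP_i = 2.3411 h (block centres at 1, 3, 5 h).
Hydrograph peak occurs at t = 16 h, so basin lag t_L = 16 − 2.3411 = 13.66 h.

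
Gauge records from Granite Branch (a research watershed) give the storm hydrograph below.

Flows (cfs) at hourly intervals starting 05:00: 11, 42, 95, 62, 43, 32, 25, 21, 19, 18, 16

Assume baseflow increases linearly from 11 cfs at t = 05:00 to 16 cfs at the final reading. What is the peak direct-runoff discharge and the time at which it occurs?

Subtracting baseflow gives direct-runoff ordinates: 0.00, 30.50, 83.00, 49.50, 30.00, 18.50, 11.00, 6.50, 4.00, 2.50, 0.00 cfs.
The maximum is 83.00 cfs, occurring at the reading for t = 07:00.

Q_p = 83.00 cfs at t = 07:00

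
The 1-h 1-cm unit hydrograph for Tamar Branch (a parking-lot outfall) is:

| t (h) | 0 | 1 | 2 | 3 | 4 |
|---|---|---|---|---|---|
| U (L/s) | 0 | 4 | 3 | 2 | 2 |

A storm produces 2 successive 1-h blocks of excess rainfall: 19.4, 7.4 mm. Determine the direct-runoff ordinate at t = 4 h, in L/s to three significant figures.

Q ≈ 5.36 L/s

By discrete convolution, Q_j = Σ (P_i / 10 mm) · U_{j−i}.
At t = 4 h (j=4): Q = (19.4/10)·2 + (7.4/10)·2 = 5.36 L/s.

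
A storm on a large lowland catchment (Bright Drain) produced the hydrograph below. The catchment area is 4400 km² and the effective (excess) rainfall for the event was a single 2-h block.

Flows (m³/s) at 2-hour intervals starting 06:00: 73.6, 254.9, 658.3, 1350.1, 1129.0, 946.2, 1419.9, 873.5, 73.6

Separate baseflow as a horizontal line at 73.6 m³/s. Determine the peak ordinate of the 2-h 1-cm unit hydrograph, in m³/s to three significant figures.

Direct runoff: 0.0, 181.3, 584.7, 1276.5, 1055.4, 872.6, 1346.3, 799.9, 0.0 m³/s; ΣQ_DR = 6117 m³/s, peak = 1346.3 m³/s.
Runoff depth d = ΣQ_DR·Δt / A = 6117 × 7200 / (4400 km²) = 10.01 mm.
The 1-cm UH is the DRH scaled by (10 mm)/d, so U_p = 1346.3 × 10/10.01 = 1350 m³/s.

U_p ≈ 1350 m³/s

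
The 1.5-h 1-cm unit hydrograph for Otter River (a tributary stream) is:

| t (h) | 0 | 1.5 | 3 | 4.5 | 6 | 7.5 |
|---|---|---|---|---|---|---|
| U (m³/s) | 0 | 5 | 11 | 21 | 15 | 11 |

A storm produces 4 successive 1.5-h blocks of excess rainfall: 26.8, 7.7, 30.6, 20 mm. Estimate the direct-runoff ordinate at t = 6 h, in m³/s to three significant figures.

By discrete convolution, Q_j = Σ (P_i / 10 mm) · U_{j−i}.
At t = 6 h (j=4): Q = (26.8/10)·15 + (7.7/10)·21 + (30.6/10)·11 + (20/10)·5 = 100 m³/s.

Q ≈ 100 m³/s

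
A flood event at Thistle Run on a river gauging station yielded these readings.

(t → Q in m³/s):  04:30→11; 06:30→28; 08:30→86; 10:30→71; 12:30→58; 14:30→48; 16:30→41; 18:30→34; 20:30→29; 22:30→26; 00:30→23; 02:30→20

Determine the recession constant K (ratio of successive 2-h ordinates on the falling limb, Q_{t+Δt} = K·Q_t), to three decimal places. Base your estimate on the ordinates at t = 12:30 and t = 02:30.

K ≈ 0.859

Using the recession-limb readings at t = 12:30 and t = 02:30: Q falls from 58 to 20 m³/s over 7 intervals.
K = (Q₂/Q₁)^(1/7) = (20/58)^(1/7) = 0.859.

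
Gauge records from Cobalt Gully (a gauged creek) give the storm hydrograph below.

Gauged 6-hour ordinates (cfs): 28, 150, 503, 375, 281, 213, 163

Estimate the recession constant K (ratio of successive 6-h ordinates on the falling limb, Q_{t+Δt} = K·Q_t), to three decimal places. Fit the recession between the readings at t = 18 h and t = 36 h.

Using the recession-limb readings at t = 18 h and t = 36 h: Q falls from 375 to 163 cfs over 3 intervals.
K = (Q₂/Q₁)^(1/3) = (163/375)^(1/3) = 0.758.

K ≈ 0.758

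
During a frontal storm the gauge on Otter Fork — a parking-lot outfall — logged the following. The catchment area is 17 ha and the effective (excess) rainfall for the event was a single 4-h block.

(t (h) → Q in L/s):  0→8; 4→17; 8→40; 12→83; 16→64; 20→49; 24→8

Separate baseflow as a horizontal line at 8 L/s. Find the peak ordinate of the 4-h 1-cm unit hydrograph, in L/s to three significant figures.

U_p ≈ 41.6 L/s

Direct runoff: 0.0, 9.0, 32.0, 75.0, 56.0, 41.0, 0.0 L/s; ΣQ_DR = 213.0 L/s, peak = 75.0 L/s.
Runoff depth d = ΣQ_DR·Δt / A = 213.0 × 14400 / (17 ha) = 18.04 mm.
The 1-cm UH is the DRH scaled by (10 mm)/d, so U_p = 75.0 × 10/18.04 = 41.6 L/s.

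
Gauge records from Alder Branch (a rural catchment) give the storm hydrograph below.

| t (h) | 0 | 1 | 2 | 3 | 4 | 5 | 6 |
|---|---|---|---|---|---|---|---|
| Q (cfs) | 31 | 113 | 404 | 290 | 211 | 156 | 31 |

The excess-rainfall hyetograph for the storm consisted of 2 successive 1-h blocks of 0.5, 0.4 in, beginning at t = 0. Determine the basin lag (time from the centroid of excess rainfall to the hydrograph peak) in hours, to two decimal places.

Centroid of excess rainfall: t_c = Σ P_i·t̄_i / ΣP_i = 0.9444 h (block centres at 0.5, 1.5 h).
Hydrograph peak occurs at t = 2 h, so basin lag t_L = 2 − 0.9444 = 1.06 h.

t_L ≈ 1.06 h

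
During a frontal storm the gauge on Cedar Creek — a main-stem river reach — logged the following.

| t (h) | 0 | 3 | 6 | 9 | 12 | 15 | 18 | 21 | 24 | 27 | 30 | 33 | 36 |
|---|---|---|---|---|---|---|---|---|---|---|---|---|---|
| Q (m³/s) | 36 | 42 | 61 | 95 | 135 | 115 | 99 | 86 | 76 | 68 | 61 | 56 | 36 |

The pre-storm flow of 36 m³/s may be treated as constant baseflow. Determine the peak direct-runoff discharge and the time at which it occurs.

Subtracting baseflow gives direct-runoff ordinates: 0.0, 6.0, 25.0, 59.0, 99.0, 79.0, 63.0, 50.0, 40.0, 32.0, 25.0, 20.0, 0.0 m³/s.
The maximum is 99.0 m³/s, occurring at the reading for t = 12 h.

Q_p = 99.0 m³/s at t = 12 h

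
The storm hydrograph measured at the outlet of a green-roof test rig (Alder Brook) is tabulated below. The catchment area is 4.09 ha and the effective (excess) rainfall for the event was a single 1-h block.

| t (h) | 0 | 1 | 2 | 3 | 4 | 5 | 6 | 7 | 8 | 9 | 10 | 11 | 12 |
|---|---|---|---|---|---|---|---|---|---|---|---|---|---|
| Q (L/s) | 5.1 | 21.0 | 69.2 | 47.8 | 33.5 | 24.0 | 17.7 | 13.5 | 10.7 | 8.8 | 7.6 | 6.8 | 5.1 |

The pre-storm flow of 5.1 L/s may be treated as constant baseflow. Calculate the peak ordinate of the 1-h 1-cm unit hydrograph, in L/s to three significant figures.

Direct runoff: 0.0, 15.9, 64.1, 42.7, 28.4, 18.9, 12.6, 8.4, 5.6, 3.7, 2.5, 1.7, 0.0 L/s; ΣQ_DR = 204.5 L/s, peak = 64.1 L/s.
Runoff depth d = ΣQ_DR·Δt / A = 204.5 × 3600 / (4.09 ha) = 18.00 mm.
The 1-cm UH is the DRH scaled by (10 mm)/d, so U_p = 64.1 × 10/18.00 = 35.6 L/s.

U_p ≈ 35.6 L/s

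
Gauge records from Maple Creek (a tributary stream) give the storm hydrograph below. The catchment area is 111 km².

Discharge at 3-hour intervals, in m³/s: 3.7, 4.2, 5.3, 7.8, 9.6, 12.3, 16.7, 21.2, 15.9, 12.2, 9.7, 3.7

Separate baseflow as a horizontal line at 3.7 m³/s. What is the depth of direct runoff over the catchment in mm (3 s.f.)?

d ≈ 7.58 mm

Direct runoff: 0.0, 0.5, 1.6, 4.1, 5.9, 8.6, 13.0, 17.5, 12.2, 8.5, 6.0, 0.0 m³/s; ΣQ_DR = 77.90 m³/s.
V = ΣQ_DR · Δt = 77.90 × 10800 s = 8.413 × 10^5 m³.
Over A = 111 km², depth = V / A = 7.58 mm.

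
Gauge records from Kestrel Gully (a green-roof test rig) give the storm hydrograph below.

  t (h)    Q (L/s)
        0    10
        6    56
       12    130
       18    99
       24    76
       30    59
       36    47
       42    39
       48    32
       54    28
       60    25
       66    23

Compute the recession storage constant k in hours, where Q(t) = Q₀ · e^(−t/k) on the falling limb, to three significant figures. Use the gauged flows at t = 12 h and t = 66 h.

k ≈ 31.2 h

On the falling limb, Q drops from 130 to 23 L/s between t = 12 h and t = 66 h (Δt = 54 h).
k = −Δt / ln(Q₂/Q₁) = −54 / ln(23/130) = 31.2 h.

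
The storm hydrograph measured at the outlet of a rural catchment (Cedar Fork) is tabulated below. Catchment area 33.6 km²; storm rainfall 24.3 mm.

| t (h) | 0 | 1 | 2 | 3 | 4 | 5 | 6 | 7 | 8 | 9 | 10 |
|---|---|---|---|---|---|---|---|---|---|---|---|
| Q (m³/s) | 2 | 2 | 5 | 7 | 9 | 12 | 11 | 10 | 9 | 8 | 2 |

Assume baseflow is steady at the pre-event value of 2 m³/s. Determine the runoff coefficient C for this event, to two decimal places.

ΣQ_DR = 55.00 m³/s; V = ΣQ_DR·Δt = 1.980 × 10^5 m³.
Runoff depth d = V / A = 5.893 mm.
C = d / P = 5.893 / 24.3 = 0.24.

C ≈ 0.24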